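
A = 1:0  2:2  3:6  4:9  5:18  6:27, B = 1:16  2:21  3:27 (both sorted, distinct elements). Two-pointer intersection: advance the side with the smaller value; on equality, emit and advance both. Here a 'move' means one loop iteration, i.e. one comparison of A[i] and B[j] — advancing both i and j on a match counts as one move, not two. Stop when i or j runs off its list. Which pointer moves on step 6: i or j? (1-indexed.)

i

[i=1,j=1] 0<16 → i++
[i=2,j=1] 2<16 → i++
[i=3,j=1] 6<16 → i++
[i=4,j=1] 9<16 → i++
[i=5,j=1] 18>16 → j++
[i=5,j=2] 18<21 → i++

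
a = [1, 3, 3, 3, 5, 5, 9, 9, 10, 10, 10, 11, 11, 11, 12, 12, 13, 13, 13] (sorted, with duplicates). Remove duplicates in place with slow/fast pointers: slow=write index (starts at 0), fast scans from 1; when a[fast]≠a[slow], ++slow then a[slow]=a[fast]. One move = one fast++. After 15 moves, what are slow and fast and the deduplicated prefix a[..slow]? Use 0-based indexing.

slow=0 fast=1: a[fast]=3≠a[slow]=1 write a[1]=3, slow++,fast++
slow=1 fast=2: a[fast]=3=a[slow] dup, fast++
slow=1 fast=3: a[fast]=3=a[slow] dup, fast++
slow=1 fast=4: a[fast]=5≠a[slow]=3 write a[2]=5, slow++,fast++
slow=2 fast=5: a[fast]=5=a[slow] dup, fast++
slow=2 fast=6: a[fast]=9≠a[slow]=5 write a[3]=9, slow++,fast++
slow=3 fast=7: a[fast]=9=a[slow] dup, fast++
slow=3 fast=8: a[fast]=10≠a[slow]=9 write a[4]=10, slow++,fast++
slow=4 fast=9: a[fast]=10=a[slow] dup, fast++
slow=4 fast=10: a[fast]=10=a[slow] dup, fast++
slow=4 fast=11: a[fast]=11≠a[slow]=10 write a[5]=11, slow++,fast++
slow=5 fast=12: a[fast]=11=a[slow] dup, fast++
slow=5 fast=13: a[fast]=11=a[slow] dup, fast++
slow=5 fast=14: a[fast]=12≠a[slow]=11 write a[6]=12, slow++,fast++
slow=6 fast=15: a[fast]=12=a[slow] dup, fast++

slow=6, fast=16, prefix=[1, 3, 5, 9, 10, 11, 12]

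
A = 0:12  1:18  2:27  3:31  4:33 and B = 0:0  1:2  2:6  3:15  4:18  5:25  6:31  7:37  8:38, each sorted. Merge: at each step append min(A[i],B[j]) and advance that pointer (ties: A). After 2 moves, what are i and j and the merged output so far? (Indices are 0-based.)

i=0, j=2, merged so far=[0, 2]

i=0 j=0: A[i]=12>B[j]=0 take 0, j++
i=0 j=1: A[i]=12>B[j]=2 take 2, j++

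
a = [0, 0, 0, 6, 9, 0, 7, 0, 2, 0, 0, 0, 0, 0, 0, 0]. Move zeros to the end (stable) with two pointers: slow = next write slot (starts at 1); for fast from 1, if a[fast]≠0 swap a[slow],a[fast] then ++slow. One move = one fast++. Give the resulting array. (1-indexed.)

[6, 9, 7, 2, 0, 0, 0, 0, 0, 0, 0, 0, 0, 0, 0, 0]

slow=1 fast=1: a[fast]=0, fast++
slow=1 fast=2: a[fast]=0, fast++
slow=1 fast=3: a[fast]=0, fast++
slow=1 fast=4: a[fast]=6≠0 swap→a[1]=6, slow++,fast++
slow=2 fast=5: a[fast]=9≠0 swap→a[2]=9, slow++,fast++
slow=3 fast=6: a[fast]=0, fast++
slow=3 fast=7: a[fast]=7≠0 swap→a[3]=7, slow++,fast++
slow=4 fast=8: a[fast]=0, fast++
slow=4 fast=9: a[fast]=2≠0 swap→a[4]=2, slow++,fast++
slow=5 fast=10: a[fast]=0, fast++
slow=5 fast=11: a[fast]=0, fast++
slow=5 fast=12: a[fast]=0, fast++
slow=5 fast=13: a[fast]=0, fast++
slow=5 fast=14: a[fast]=0, fast++
slow=5 fast=15: a[fast]=0, fast++
slow=5 fast=16: a[fast]=0, fast++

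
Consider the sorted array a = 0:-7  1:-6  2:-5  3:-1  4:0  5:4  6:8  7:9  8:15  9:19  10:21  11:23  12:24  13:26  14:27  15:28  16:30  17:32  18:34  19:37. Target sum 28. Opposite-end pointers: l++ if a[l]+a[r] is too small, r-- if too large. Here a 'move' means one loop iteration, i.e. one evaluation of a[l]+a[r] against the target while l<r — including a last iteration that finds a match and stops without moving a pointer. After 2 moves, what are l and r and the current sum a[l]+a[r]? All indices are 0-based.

[0,19] -7+37=30 >28 → r--
[0,18] -7+34=27 <28 → l++

l=1, r=18, sum=28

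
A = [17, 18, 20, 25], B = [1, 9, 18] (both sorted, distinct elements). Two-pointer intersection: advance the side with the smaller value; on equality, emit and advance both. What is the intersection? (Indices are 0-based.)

[i=0,j=0] 17>1 → j++
[i=0,j=1] 17>9 → j++
[i=0,j=2] 17<18 → i++
[i=1,j=2] 18==18 emit → i++,j++

intersection = [18]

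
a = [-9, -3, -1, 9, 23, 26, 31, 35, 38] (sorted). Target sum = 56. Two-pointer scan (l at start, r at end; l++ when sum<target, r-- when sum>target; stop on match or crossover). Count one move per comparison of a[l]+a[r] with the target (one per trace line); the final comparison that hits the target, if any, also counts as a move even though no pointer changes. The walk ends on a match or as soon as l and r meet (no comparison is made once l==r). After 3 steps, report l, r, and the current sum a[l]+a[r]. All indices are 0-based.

l=0 r=8: -9+38=29 <56, l++
l=1 r=8: -3+38=35 <56, l++
l=2 r=8: -1+38=37 <56, l++

l=3, r=8, sum=47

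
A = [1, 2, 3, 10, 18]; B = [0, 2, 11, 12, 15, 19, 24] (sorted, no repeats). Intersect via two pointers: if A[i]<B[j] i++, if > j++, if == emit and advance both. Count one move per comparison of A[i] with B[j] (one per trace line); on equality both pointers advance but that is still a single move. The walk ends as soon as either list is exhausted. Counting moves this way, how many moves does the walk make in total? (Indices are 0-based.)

9 moves

[i=0,j=0] 1>0 → j++
[i=0,j=1] 1<2 → i++
[i=1,j=1] 2==2 emit → i++,j++
[i=2,j=2] 3<11 → i++
[i=3,j=2] 10<11 → i++
[i=4,j=2] 18>11 → j++
[i=4,j=3] 18>12 → j++
[i=4,j=4] 18>15 → j++
[i=4,j=5] 18<19 → i++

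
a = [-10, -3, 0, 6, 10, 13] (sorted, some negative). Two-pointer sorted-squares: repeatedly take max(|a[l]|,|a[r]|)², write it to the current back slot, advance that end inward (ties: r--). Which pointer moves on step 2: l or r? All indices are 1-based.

[1,6] |-10|<=|13| out[6]=169 → r--
[1,5] |-10|<=|10| out[5]=100 → r--

r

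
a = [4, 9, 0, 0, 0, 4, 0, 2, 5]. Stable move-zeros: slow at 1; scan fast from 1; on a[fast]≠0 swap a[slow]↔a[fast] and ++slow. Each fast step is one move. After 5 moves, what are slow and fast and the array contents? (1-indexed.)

slow=3, fast=6, a=[4, 9, 0, 0, 0, 4, 0, 2, 5]

(s=1,f=1) a[fast]=4≠0 swap→a[1]=4 → slow++,fast++
(s=2,f=2) a[fast]=9≠0 swap→a[2]=9 → slow++,fast++
(s=3,f=3) a[fast]=0 → fast++
(s=3,f=4) a[fast]=0 → fast++
(s=3,f=5) a[fast]=0 → fast++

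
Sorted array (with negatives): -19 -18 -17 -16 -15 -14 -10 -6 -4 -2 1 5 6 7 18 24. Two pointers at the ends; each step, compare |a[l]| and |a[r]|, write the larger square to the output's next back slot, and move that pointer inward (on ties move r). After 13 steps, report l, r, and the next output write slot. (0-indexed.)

l=8, r=10, next write slot=2

[0,15] |-19|<=|24| out[15]=576 → r--
[0,14] |-19|>|18| out[14]=361 → l++
[1,14] |-18|<=|18| out[13]=324 → r--
[1,13] |-18|>|7| out[12]=324 → l++
[2,13] |-17|>|7| out[11]=289 → l++
[3,13] |-16|>|7| out[10]=256 → l++
[4,13] |-15|>|7| out[9]=225 → l++
[5,13] |-14|>|7| out[8]=196 → l++
[6,13] |-10|>|7| out[7]=100 → l++
[7,13] |-6|<=|7| out[6]=49 → r--
[7,12] |-6|<=|6| out[5]=36 → r--
[7,11] |-6|>|5| out[4]=36 → l++
[8,11] |-4|<=|5| out[3]=25 → r--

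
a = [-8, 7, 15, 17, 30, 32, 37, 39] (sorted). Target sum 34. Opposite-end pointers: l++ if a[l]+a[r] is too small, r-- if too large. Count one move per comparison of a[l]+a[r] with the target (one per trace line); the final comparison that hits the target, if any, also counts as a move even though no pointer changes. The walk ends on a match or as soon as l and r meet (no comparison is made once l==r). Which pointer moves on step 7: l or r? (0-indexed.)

[0,7] -8+39=31 <34 → l++
[1,7] 7+39=46 >34 → r--
[1,6] 7+37=44 >34 → r--
[1,5] 7+32=39 >34 → r--
[1,4] 7+30=37 >34 → r--
[1,3] 7+17=24 <34 → l++
[2,3] 15+17=32 <34 → l++

l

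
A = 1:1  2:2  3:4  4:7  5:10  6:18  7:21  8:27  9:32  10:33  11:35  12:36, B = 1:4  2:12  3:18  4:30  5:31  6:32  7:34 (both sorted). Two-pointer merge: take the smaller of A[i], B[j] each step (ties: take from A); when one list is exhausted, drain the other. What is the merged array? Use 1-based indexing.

[i=1,j=1] A[i]=1<=B[j]=4 take 1 → i++
[i=2,j=1] A[i]=2<=B[j]=4 take 2 → i++
[i=3,j=1] A[i]=4<=B[j]=4 take 4 → i++
[i=4,j=1] A[i]=7>B[j]=4 take 4 → j++
[i=4,j=2] A[i]=7<=B[j]=12 take 7 → i++
[i=5,j=2] A[i]=10<=B[j]=12 take 10 → i++
[i=6,j=2] A[i]=18>B[j]=12 take 12 → j++
[i=6,j=3] A[i]=18<=B[j]=18 take 18 → i++
[i=7,j=3] A[i]=21>B[j]=18 take 18 → j++
[i=7,j=4] A[i]=21<=B[j]=30 take 21 → i++
[i=8,j=4] A[i]=27<=B[j]=30 take 27 → i++
[i=9,j=4] A[i]=32>B[j]=30 take 30 → j++
[i=9,j=5] A[i]=32>B[j]=31 take 31 → j++
[i=9,j=6] A[i]=32<=B[j]=32 take 32 → i++
[i=10,j=6] A[i]=33>B[j]=32 take 32 → j++
[i=10,j=7] A[i]=33<=B[j]=34 take 33 → i++
[i=11,j=7] A[i]=35>B[j]=34 take 34 → j++
[i=11,j=8] B done, take A[i]=35 → i++
[i=12,j=8] B done, take A[i]=36 → i++

[1, 2, 4, 4, 7, 10, 12, 18, 18, 21, 27, 30, 31, 32, 32, 33, 34, 35, 36]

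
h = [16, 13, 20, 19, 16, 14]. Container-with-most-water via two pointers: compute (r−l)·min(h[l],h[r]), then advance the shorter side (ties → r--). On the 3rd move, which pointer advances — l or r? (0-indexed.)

l

[0,5] min(16,14)*5=70 best=70 * → r--
[0,4] min(16,16)*4=64 best=70 → r--
[0,3] min(16,19)*3=48 best=70 → l++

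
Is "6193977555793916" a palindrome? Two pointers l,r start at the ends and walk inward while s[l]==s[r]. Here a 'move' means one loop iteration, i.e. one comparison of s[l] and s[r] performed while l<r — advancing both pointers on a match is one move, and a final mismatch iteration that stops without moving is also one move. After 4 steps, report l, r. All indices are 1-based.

l=1 r=16: '6'=='6', l++,r--
l=2 r=15: '1'=='1', l++,r--
l=3 r=14: '9'=='9', l++,r--
l=4 r=13: '3'=='3', l++,r--

l=5, r=12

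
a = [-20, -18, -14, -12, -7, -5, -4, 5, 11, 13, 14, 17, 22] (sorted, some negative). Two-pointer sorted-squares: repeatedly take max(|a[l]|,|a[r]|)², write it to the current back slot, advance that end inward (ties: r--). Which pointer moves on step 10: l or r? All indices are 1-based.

l=1 r=13: |-20|<=|22| out[13]=484, r--
l=1 r=12: |-20|>|17| out[12]=400, l++
l=2 r=12: |-18|>|17| out[11]=324, l++
l=3 r=12: |-14|<=|17| out[10]=289, r--
l=3 r=11: |-14|<=|14| out[9]=196, r--
l=3 r=10: |-14|>|13| out[8]=196, l++
l=4 r=10: |-12|<=|13| out[7]=169, r--
l=4 r=9: |-12|>|11| out[6]=144, l++
l=5 r=9: |-7|<=|11| out[5]=121, r--
l=5 r=8: |-7|>|5| out[4]=49, l++

l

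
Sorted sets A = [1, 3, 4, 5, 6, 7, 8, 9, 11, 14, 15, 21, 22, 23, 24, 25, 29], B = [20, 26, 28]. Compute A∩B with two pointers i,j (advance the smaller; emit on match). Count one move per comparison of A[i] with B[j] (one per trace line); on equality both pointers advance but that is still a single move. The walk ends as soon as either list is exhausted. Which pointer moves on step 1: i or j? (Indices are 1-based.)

i=1 j=1: 1<20, i++

i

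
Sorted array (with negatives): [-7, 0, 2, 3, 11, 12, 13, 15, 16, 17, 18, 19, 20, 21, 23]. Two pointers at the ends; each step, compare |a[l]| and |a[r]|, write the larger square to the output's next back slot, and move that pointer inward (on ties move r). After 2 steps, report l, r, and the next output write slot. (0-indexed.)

l=0 r=14: |-7|<=|23| out[14]=529, r--
l=0 r=13: |-7|<=|21| out[13]=441, r--

l=0, r=12, next write slot=12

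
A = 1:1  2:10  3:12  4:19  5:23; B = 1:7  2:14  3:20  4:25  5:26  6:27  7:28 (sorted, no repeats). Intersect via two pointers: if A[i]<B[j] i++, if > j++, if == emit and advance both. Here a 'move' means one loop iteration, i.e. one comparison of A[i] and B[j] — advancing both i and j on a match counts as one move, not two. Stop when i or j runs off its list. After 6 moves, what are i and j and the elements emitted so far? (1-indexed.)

[i=1,j=1] 1<7 → i++
[i=2,j=1] 10>7 → j++
[i=2,j=2] 10<14 → i++
[i=3,j=2] 12<14 → i++
[i=4,j=2] 19>14 → j++
[i=4,j=3] 19<20 → i++

i=5, j=3, emitted=[]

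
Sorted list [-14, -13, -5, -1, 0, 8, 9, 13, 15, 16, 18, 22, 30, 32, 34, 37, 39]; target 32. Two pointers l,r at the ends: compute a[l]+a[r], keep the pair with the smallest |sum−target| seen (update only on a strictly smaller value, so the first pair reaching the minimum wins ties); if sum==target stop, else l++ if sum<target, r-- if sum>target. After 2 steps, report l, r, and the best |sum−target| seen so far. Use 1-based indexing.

l=3, r=17, best |Δ|=6

[1,17] -14+39=25 d=7 * → l++
[2,17] -13+39=26 d=6 * → l++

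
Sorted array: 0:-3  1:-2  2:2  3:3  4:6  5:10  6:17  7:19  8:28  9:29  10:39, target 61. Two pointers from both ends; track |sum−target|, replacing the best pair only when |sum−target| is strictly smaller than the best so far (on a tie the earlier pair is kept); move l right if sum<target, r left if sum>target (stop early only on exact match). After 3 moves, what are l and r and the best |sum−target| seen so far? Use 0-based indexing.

l=0 r=10: -3+39=36 d=25 *, l++
l=1 r=10: -2+39=37 d=24 *, l++
l=2 r=10: 2+39=41 d=20 *, l++

l=3, r=10, best |Δ|=20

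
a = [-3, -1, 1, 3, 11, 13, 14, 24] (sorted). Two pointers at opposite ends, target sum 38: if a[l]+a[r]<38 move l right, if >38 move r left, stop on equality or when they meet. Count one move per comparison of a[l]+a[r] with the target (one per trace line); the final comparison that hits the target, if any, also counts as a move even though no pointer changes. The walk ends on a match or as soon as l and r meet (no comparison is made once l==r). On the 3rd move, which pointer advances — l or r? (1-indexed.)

[1,8] -3+24=21 <38 → l++
[2,8] -1+24=23 <38 → l++
[3,8] 1+24=25 <38 → l++

l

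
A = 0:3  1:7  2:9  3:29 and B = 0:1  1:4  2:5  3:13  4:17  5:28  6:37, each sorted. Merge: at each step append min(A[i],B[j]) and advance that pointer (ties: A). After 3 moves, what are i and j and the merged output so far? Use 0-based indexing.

i=1, j=2, merged so far=[1, 3, 4]

i=0 j=0: A[i]=3>B[j]=1 take 1, j++
i=0 j=1: A[i]=3<=B[j]=4 take 3, i++
i=1 j=1: A[i]=7>B[j]=4 take 4, j++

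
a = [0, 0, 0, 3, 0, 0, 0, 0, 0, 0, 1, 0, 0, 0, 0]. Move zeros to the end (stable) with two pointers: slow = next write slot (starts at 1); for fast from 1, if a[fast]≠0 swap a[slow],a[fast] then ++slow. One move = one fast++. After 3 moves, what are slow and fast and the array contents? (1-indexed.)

slow=1 fast=1: a[fast]=0, fast++
slow=1 fast=2: a[fast]=0, fast++
slow=1 fast=3: a[fast]=0, fast++

slow=1, fast=4, a=[0, 0, 0, 3, 0, 0, 0, 0, 0, 0, 1, 0, 0, 0, 0]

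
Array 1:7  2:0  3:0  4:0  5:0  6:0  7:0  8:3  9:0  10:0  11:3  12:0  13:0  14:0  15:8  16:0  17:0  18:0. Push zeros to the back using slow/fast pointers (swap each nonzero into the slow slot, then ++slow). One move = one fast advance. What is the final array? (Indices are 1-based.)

(s=1,f=1) a[fast]=7≠0 swap→a[1]=7 → slow++,fast++
(s=2,f=2) a[fast]=0 → fast++
(s=2,f=3) a[fast]=0 → fast++
(s=2,f=4) a[fast]=0 → fast++
(s=2,f=5) a[fast]=0 → fast++
(s=2,f=6) a[fast]=0 → fast++
(s=2,f=7) a[fast]=0 → fast++
(s=2,f=8) a[fast]=3≠0 swap→a[2]=3 → slow++,fast++
(s=3,f=9) a[fast]=0 → fast++
(s=3,f=10) a[fast]=0 → fast++
(s=3,f=11) a[fast]=3≠0 swap→a[3]=3 → slow++,fast++
(s=4,f=12) a[fast]=0 → fast++
(s=4,f=13) a[fast]=0 → fast++
(s=4,f=14) a[fast]=0 → fast++
(s=4,f=15) a[fast]=8≠0 swap→a[4]=8 → slow++,fast++
(s=5,f=16) a[fast]=0 → fast++
(s=5,f=17) a[fast]=0 → fast++
(s=5,f=18) a[fast]=0 → fast++

[7, 3, 3, 8, 0, 0, 0, 0, 0, 0, 0, 0, 0, 0, 0, 0, 0, 0]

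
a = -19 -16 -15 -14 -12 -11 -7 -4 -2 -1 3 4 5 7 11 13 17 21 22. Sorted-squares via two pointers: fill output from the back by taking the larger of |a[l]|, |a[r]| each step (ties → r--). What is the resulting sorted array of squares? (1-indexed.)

[1, 4, 9, 16, 16, 25, 49, 49, 121, 121, 144, 169, 196, 225, 256, 289, 361, 441, 484]

[1,19] |-19|<=|22| out[19]=484 → r--
[1,18] |-19|<=|21| out[18]=441 → r--
[1,17] |-19|>|17| out[17]=361 → l++
[2,17] |-16|<=|17| out[16]=289 → r--
[2,16] |-16|>|13| out[15]=256 → l++
[3,16] |-15|>|13| out[14]=225 → l++
[4,16] |-14|>|13| out[13]=196 → l++
[5,16] |-12|<=|13| out[12]=169 → r--
[5,15] |-12|>|11| out[11]=144 → l++
[6,15] |-11|<=|11| out[10]=121 → r--
[6,14] |-11|>|7| out[9]=121 → l++
[7,14] |-7|<=|7| out[8]=49 → r--
[7,13] |-7|>|5| out[7]=49 → l++
[8,13] |-4|<=|5| out[6]=25 → r--
[8,12] |-4|<=|4| out[5]=16 → r--
[8,11] |-4|>|3| out[4]=16 → l++
[9,11] |-2|<=|3| out[3]=9 → r--
[9,10] |-2|>|-1| out[2]=4 → l++
[10,10] |-1|<=|-1| out[1]=1 → r--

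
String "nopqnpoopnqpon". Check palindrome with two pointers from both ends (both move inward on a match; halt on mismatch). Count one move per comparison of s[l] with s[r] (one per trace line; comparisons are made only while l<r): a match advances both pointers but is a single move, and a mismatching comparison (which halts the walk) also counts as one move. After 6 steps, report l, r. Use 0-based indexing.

l=6, r=7

l=0 r=13: 'n'=='n', l++,r--
l=1 r=12: 'o'=='o', l++,r--
l=2 r=11: 'p'=='p', l++,r--
l=3 r=10: 'q'=='q', l++,r--
l=4 r=9: 'n'=='n', l++,r--
l=5 r=8: 'p'=='p', l++,r--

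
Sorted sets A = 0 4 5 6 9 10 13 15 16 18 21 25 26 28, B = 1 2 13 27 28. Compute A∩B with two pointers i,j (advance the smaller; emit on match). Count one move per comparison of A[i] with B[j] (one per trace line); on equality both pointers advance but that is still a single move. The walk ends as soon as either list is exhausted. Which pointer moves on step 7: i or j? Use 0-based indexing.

i

[i=0,j=0] 0<1 → i++
[i=1,j=0] 4>1 → j++
[i=1,j=1] 4>2 → j++
[i=1,j=2] 4<13 → i++
[i=2,j=2] 5<13 → i++
[i=3,j=2] 6<13 → i++
[i=4,j=2] 9<13 → i++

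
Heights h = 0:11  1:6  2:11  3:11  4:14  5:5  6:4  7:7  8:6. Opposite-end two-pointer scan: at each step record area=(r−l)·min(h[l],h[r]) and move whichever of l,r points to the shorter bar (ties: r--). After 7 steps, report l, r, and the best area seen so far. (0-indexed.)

l=3, r=4, best area=49

l=0 r=8: min(11,6)*8=48 best=48 *, r--
l=0 r=7: min(11,7)*7=49 best=49 *, r--
l=0 r=6: min(11,4)*6=24 best=49, r--
l=0 r=5: min(11,5)*5=25 best=49, r--
l=0 r=4: min(11,14)*4=44 best=49, l++
l=1 r=4: min(6,14)*3=18 best=49, l++
l=2 r=4: min(11,14)*2=22 best=49, l++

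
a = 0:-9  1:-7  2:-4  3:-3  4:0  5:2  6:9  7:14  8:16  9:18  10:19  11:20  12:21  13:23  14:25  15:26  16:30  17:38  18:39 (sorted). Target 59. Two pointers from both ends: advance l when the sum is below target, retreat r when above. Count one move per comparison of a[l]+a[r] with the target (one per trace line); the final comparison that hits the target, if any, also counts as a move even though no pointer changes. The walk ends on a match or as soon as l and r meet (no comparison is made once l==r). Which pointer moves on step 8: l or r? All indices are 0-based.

l=0 r=18: -9+39=30 <59, l++
l=1 r=18: -7+39=32 <59, l++
l=2 r=18: -4+39=35 <59, l++
l=3 r=18: -3+39=36 <59, l++
l=4 r=18: 0+39=39 <59, l++
l=5 r=18: 2+39=41 <59, l++
l=6 r=18: 9+39=48 <59, l++
l=7 r=18: 14+39=53 <59, l++

l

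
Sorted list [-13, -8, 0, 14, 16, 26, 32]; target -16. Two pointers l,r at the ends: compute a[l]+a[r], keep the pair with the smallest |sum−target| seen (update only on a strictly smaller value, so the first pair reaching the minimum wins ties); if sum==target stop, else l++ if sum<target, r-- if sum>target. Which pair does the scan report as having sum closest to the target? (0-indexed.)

pair (-13, 0) with sum -13 (|Δ|=3)

[0,6] -13+32=19 d=35 * → r--
[0,5] -13+26=13 d=29 * → r--
[0,4] -13+16=3 d=19 * → r--
[0,3] -13+14=1 d=17 * → r--
[0,2] -13+0=-13 d=3 * → r--
[0,1] -13+-8=-21 d=5 → l++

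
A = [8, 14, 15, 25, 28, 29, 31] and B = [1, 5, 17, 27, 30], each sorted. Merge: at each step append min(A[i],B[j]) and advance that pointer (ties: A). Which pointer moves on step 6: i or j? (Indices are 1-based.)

j

[i=1,j=1] A[i]=8>B[j]=1 take 1 → j++
[i=1,j=2] A[i]=8>B[j]=5 take 5 → j++
[i=1,j=3] A[i]=8<=B[j]=17 take 8 → i++
[i=2,j=3] A[i]=14<=B[j]=17 take 14 → i++
[i=3,j=3] A[i]=15<=B[j]=17 take 15 → i++
[i=4,j=3] A[i]=25>B[j]=17 take 17 → j++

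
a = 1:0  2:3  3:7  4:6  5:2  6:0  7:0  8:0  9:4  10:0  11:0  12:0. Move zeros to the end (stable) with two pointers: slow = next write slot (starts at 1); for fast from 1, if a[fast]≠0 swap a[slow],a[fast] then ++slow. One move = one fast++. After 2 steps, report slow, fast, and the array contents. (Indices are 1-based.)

(s=1,f=1) a[fast]=0 → fast++
(s=1,f=2) a[fast]=3≠0 swap→a[1]=3 → slow++,fast++

slow=2, fast=3, a=[3, 0, 7, 6, 2, 0, 0, 0, 4, 0, 0, 0]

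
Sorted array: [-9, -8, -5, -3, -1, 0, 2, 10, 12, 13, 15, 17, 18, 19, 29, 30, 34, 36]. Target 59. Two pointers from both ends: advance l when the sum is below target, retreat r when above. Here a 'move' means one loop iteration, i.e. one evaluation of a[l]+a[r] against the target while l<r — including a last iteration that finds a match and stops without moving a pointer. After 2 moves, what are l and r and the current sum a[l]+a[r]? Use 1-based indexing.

l=1 r=18: -9+36=27 <59, l++
l=2 r=18: -8+36=28 <59, l++

l=3, r=18, sum=31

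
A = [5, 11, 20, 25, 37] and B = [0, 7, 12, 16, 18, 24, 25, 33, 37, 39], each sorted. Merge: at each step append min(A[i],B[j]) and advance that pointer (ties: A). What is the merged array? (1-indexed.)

[0, 5, 7, 11, 12, 16, 18, 20, 24, 25, 25, 33, 37, 37, 39]

i=1 j=1: A[i]=5>B[j]=0 take 0, j++
i=1 j=2: A[i]=5<=B[j]=7 take 5, i++
i=2 j=2: A[i]=11>B[j]=7 take 7, j++
i=2 j=3: A[i]=11<=B[j]=12 take 11, i++
i=3 j=3: A[i]=20>B[j]=12 take 12, j++
i=3 j=4: A[i]=20>B[j]=16 take 16, j++
i=3 j=5: A[i]=20>B[j]=18 take 18, j++
i=3 j=6: A[i]=20<=B[j]=24 take 20, i++
i=4 j=6: A[i]=25>B[j]=24 take 24, j++
i=4 j=7: A[i]=25<=B[j]=25 take 25, i++
i=5 j=7: A[i]=37>B[j]=25 take 25, j++
i=5 j=8: A[i]=37>B[j]=33 take 33, j++
i=5 j=9: A[i]=37<=B[j]=37 take 37, i++
i=6 j=9: A done, take B[j]=37, j++
i=6 j=10: A done, take B[j]=39, j++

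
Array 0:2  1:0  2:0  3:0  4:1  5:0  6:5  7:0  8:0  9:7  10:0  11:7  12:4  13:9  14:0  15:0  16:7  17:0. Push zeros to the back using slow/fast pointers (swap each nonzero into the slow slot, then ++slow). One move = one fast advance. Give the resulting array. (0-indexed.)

slow=0 fast=0: a[fast]=2≠0 swap→a[0]=2, slow++,fast++
slow=1 fast=1: a[fast]=0, fast++
slow=1 fast=2: a[fast]=0, fast++
slow=1 fast=3: a[fast]=0, fast++
slow=1 fast=4: a[fast]=1≠0 swap→a[1]=1, slow++,fast++
slow=2 fast=5: a[fast]=0, fast++
slow=2 fast=6: a[fast]=5≠0 swap→a[2]=5, slow++,fast++
slow=3 fast=7: a[fast]=0, fast++
slow=3 fast=8: a[fast]=0, fast++
slow=3 fast=9: a[fast]=7≠0 swap→a[3]=7, slow++,fast++
slow=4 fast=10: a[fast]=0, fast++
slow=4 fast=11: a[fast]=7≠0 swap→a[4]=7, slow++,fast++
slow=5 fast=12: a[fast]=4≠0 swap→a[5]=4, slow++,fast++
slow=6 fast=13: a[fast]=9≠0 swap→a[6]=9, slow++,fast++
slow=7 fast=14: a[fast]=0, fast++
slow=7 fast=15: a[fast]=0, fast++
slow=7 fast=16: a[fast]=7≠0 swap→a[7]=7, slow++,fast++
slow=8 fast=17: a[fast]=0, fast++

[2, 1, 5, 7, 7, 4, 9, 7, 0, 0, 0, 0, 0, 0, 0, 0, 0, 0]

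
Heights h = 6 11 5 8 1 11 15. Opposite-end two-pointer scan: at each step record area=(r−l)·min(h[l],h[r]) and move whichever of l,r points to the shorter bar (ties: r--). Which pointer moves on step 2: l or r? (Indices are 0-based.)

l

l=0 r=6: min(6,15)*6=36 best=36 *, l++
l=1 r=6: min(11,15)*5=55 best=55 *, l++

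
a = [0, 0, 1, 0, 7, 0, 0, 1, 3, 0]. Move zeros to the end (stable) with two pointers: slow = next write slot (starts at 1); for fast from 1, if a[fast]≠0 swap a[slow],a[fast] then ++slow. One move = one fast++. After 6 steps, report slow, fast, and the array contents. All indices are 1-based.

slow=3, fast=7, a=[1, 7, 0, 0, 0, 0, 0, 1, 3, 0]

(s=1,f=1) a[fast]=0 → fast++
(s=1,f=2) a[fast]=0 → fast++
(s=1,f=3) a[fast]=1≠0 swap→a[1]=1 → slow++,fast++
(s=2,f=4) a[fast]=0 → fast++
(s=2,f=5) a[fast]=7≠0 swap→a[2]=7 → slow++,fast++
(s=3,f=6) a[fast]=0 → fast++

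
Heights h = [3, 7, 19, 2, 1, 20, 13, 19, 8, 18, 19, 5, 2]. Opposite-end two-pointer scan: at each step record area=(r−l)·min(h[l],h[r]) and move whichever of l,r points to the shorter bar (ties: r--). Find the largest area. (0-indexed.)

max area = 152

[0,12] min(3,2)*12=24 best=24 * → r--
[0,11] min(3,5)*11=33 best=33 * → l++
[1,11] min(7,5)*10=50 best=50 * → r--
[1,10] min(7,19)*9=63 best=63 * → l++
[2,10] min(19,19)*8=152 best=152 * → r--
[2,9] min(19,18)*7=126 best=152 → r--
[2,8] min(19,8)*6=48 best=152 → r--
[2,7] min(19,19)*5=95 best=152 → r--
[2,6] min(19,13)*4=52 best=152 → r--
[2,5] min(19,20)*3=57 best=152 → l++
[3,5] min(2,20)*2=4 best=152 → l++
[4,5] min(1,20)*1=1 best=152 → l++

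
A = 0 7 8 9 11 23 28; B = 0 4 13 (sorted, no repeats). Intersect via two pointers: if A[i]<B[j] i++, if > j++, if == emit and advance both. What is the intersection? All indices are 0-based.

intersection = [0]

[i=0,j=0] 0==0 emit → i++,j++
[i=1,j=1] 7>4 → j++
[i=1,j=2] 7<13 → i++
[i=2,j=2] 8<13 → i++
[i=3,j=2] 9<13 → i++
[i=4,j=2] 11<13 → i++
[i=5,j=2] 23>13 → j++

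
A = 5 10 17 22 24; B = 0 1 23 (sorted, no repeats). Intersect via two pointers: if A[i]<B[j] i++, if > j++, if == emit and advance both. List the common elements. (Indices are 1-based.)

intersection = []

[i=1,j=1] 5>0 → j++
[i=1,j=2] 5>1 → j++
[i=1,j=3] 5<23 → i++
[i=2,j=3] 10<23 → i++
[i=3,j=3] 17<23 → i++
[i=4,j=3] 22<23 → i++
[i=5,j=3] 24>23 → j++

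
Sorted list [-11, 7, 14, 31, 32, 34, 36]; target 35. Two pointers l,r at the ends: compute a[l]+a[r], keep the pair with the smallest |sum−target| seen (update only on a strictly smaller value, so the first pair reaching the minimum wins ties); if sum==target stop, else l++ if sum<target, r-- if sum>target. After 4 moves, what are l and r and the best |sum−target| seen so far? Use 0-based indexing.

l=0 r=6: -11+36=25 d=10 *, l++
l=1 r=6: 7+36=43 d=8 *, r--
l=1 r=5: 7+34=41 d=6 *, r--
l=1 r=4: 7+32=39 d=4 *, r--

l=1, r=3, best |Δ|=4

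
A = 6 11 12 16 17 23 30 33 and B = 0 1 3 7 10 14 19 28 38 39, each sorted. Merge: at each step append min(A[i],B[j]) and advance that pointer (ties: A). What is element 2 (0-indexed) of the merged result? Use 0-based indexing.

i=0 j=0: A[i]=6>B[j]=0 take 0, j++
i=0 j=1: A[i]=6>B[j]=1 take 1, j++
i=0 j=2: A[i]=6>B[j]=3 take 3, j++
i=0 j=3: A[i]=6<=B[j]=7 take 6, i++
i=1 j=3: A[i]=11>B[j]=7 take 7, j++
i=1 j=4: A[i]=11>B[j]=10 take 10, j++
i=1 j=5: A[i]=11<=B[j]=14 take 11, i++
i=2 j=5: A[i]=12<=B[j]=14 take 12, i++
i=3 j=5: A[i]=16>B[j]=14 take 14, j++
i=3 j=6: A[i]=16<=B[j]=19 take 16, i++
i=4 j=6: A[i]=17<=B[j]=19 take 17, i++
i=5 j=6: A[i]=23>B[j]=19 take 19, j++
i=5 j=7: A[i]=23<=B[j]=28 take 23, i++
i=6 j=7: A[i]=30>B[j]=28 take 28, j++
i=6 j=8: A[i]=30<=B[j]=38 take 30, i++
i=7 j=8: A[i]=33<=B[j]=38 take 33, i++
i=8 j=8: A done, take B[j]=38, j++
i=8 j=9: A done, take B[j]=39, j++

merged[2] = 3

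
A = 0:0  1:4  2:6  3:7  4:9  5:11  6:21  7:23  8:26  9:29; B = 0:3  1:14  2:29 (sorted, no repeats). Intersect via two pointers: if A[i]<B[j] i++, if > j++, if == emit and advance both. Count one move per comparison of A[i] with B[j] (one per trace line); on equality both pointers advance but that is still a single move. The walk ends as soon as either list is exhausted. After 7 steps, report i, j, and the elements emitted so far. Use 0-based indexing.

i=0 j=0: 0<3, i++
i=1 j=0: 4>3, j++
i=1 j=1: 4<14, i++
i=2 j=1: 6<14, i++
i=3 j=1: 7<14, i++
i=4 j=1: 9<14, i++
i=5 j=1: 11<14, i++

i=6, j=1, emitted=[]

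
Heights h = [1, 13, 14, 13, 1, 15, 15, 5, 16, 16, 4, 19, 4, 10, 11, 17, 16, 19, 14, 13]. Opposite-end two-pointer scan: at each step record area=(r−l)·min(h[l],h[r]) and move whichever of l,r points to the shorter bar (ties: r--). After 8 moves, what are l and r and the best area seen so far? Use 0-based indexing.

l=0 r=19: min(1,13)*19=19 best=19 *, l++
l=1 r=19: min(13,13)*18=234 best=234 *, r--
l=1 r=18: min(13,14)*17=221 best=234, l++
l=2 r=18: min(14,14)*16=224 best=234, r--
l=2 r=17: min(14,19)*15=210 best=234, l++
l=3 r=17: min(13,19)*14=182 best=234, l++
l=4 r=17: min(1,19)*13=13 best=234, l++
l=5 r=17: min(15,19)*12=180 best=234, l++

l=6, r=17, best area=234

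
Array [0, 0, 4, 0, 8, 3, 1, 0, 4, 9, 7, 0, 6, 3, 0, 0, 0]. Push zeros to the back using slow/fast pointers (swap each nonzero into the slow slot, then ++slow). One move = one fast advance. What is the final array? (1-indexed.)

[4, 8, 3, 1, 4, 9, 7, 6, 3, 0, 0, 0, 0, 0, 0, 0, 0]

slow=1 fast=1: a[fast]=0, fast++
slow=1 fast=2: a[fast]=0, fast++
slow=1 fast=3: a[fast]=4≠0 swap→a[1]=4, slow++,fast++
slow=2 fast=4: a[fast]=0, fast++
slow=2 fast=5: a[fast]=8≠0 swap→a[2]=8, slow++,fast++
slow=3 fast=6: a[fast]=3≠0 swap→a[3]=3, slow++,fast++
slow=4 fast=7: a[fast]=1≠0 swap→a[4]=1, slow++,fast++
slow=5 fast=8: a[fast]=0, fast++
slow=5 fast=9: a[fast]=4≠0 swap→a[5]=4, slow++,fast++
slow=6 fast=10: a[fast]=9≠0 swap→a[6]=9, slow++,fast++
slow=7 fast=11: a[fast]=7≠0 swap→a[7]=7, slow++,fast++
slow=8 fast=12: a[fast]=0, fast++
slow=8 fast=13: a[fast]=6≠0 swap→a[8]=6, slow++,fast++
slow=9 fast=14: a[fast]=3≠0 swap→a[9]=3, slow++,fast++
slow=10 fast=15: a[fast]=0, fast++
slow=10 fast=16: a[fast]=0, fast++
slow=10 fast=17: a[fast]=0, fast++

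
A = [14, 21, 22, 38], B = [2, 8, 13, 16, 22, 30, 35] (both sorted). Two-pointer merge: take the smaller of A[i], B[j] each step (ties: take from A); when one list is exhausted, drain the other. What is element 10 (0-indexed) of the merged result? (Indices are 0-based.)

merged[10] = 38

i=0 j=0: A[i]=14>B[j]=2 take 2, j++
i=0 j=1: A[i]=14>B[j]=8 take 8, j++
i=0 j=2: A[i]=14>B[j]=13 take 13, j++
i=0 j=3: A[i]=14<=B[j]=16 take 14, i++
i=1 j=3: A[i]=21>B[j]=16 take 16, j++
i=1 j=4: A[i]=21<=B[j]=22 take 21, i++
i=2 j=4: A[i]=22<=B[j]=22 take 22, i++
i=3 j=4: A[i]=38>B[j]=22 take 22, j++
i=3 j=5: A[i]=38>B[j]=30 take 30, j++
i=3 j=6: A[i]=38>B[j]=35 take 35, j++
i=3 j=7: B done, take A[i]=38, i++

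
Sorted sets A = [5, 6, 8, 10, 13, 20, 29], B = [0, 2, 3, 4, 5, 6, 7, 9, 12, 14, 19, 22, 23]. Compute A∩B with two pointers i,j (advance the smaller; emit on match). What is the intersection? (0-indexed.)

i=0 j=0: 5>0, j++
i=0 j=1: 5>2, j++
i=0 j=2: 5>3, j++
i=0 j=3: 5>4, j++
i=0 j=4: 5==5 emit, i++,j++
i=1 j=5: 6==6 emit, i++,j++
i=2 j=6: 8>7, j++
i=2 j=7: 8<9, i++
i=3 j=7: 10>9, j++
i=3 j=8: 10<12, i++
i=4 j=8: 13>12, j++
i=4 j=9: 13<14, i++
i=5 j=9: 20>14, j++
i=5 j=10: 20>19, j++
i=5 j=11: 20<22, i++
i=6 j=11: 29>22, j++
i=6 j=12: 29>23, j++

intersection = [5, 6]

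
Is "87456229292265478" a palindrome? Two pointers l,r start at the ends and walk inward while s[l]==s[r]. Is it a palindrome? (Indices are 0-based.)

[0,16] '8'=='8' → l++,r--
[1,15] '7'=='7' → l++,r--
[2,14] '4'=='4' → l++,r--
[3,13] '5'=='5' → l++,r--
[4,12] '6'=='6' → l++,r--
[5,11] '2'=='2' → l++,r--
[6,10] '2'=='2' → l++,r--
[7,9] '9'=='9' → l++,r--

palindrome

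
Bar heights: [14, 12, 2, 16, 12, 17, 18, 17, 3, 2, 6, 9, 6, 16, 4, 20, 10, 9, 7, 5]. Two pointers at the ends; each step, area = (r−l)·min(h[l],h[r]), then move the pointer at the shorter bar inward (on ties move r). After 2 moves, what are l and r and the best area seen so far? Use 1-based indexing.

l=1, r=18, best area=126

[1,20] min(14,5)*19=95 best=95 * → r--
[1,19] min(14,7)*18=126 best=126 * → r--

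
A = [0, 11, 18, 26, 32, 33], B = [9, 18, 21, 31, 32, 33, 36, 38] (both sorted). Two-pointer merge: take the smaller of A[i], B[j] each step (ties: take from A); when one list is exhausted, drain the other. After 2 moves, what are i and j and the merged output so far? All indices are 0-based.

[i=0,j=0] A[i]=0<=B[j]=9 take 0 → i++
[i=1,j=0] A[i]=11>B[j]=9 take 9 → j++

i=1, j=1, merged so far=[0, 9]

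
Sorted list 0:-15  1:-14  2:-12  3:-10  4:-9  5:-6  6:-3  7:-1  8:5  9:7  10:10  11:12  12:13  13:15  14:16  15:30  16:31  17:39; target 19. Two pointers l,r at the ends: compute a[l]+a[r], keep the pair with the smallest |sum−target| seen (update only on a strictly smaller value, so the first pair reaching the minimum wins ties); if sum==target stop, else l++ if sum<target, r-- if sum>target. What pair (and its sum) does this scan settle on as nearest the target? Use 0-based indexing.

pair (-12, 31) with sum 19 (|Δ|=0)

l=0 r=17: -15+39=24 d=5 *, r--
l=0 r=16: -15+31=16 d=3 *, l++
l=1 r=16: -14+31=17 d=2 *, l++
l=2 r=16: -12+31=19 d=0 *, stop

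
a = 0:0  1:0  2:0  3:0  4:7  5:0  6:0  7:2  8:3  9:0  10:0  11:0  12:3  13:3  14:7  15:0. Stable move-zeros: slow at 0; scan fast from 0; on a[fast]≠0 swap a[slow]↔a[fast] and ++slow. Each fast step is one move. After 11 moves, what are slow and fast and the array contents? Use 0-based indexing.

slow=3, fast=11, a=[7, 2, 3, 0, 0, 0, 0, 0, 0, 0, 0, 0, 3, 3, 7, 0]

slow=0 fast=0: a[fast]=0, fast++
slow=0 fast=1: a[fast]=0, fast++
slow=0 fast=2: a[fast]=0, fast++
slow=0 fast=3: a[fast]=0, fast++
slow=0 fast=4: a[fast]=7≠0 swap→a[0]=7, slow++,fast++
slow=1 fast=5: a[fast]=0, fast++
slow=1 fast=6: a[fast]=0, fast++
slow=1 fast=7: a[fast]=2≠0 swap→a[1]=2, slow++,fast++
slow=2 fast=8: a[fast]=3≠0 swap→a[2]=3, slow++,fast++
slow=3 fast=9: a[fast]=0, fast++
slow=3 fast=10: a[fast]=0, fast++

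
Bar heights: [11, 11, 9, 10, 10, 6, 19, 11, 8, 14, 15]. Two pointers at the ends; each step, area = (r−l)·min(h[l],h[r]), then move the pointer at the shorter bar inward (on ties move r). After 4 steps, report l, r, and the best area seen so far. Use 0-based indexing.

l=4, r=10, best area=110

[0,10] min(11,15)*10=110 best=110 * → l++
[1,10] min(11,15)*9=99 best=110 → l++
[2,10] min(9,15)*8=72 best=110 → l++
[3,10] min(10,15)*7=70 best=110 → l++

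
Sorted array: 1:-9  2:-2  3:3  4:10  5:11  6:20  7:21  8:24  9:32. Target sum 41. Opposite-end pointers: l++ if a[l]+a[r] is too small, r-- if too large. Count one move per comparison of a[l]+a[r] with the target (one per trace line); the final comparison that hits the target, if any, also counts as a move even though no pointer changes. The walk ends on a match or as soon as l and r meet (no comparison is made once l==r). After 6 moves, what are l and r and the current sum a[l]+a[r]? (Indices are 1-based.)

l=6, r=8, sum=44

[1,9] -9+32=23 <41 → l++
[2,9] -2+32=30 <41 → l++
[3,9] 3+32=35 <41 → l++
[4,9] 10+32=42 >41 → r--
[4,8] 10+24=34 <41 → l++
[5,8] 11+24=35 <41 → l++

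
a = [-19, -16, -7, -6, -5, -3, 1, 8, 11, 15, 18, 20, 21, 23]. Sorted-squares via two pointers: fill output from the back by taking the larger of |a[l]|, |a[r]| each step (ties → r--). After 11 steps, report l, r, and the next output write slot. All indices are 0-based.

[0,13] |-19|<=|23| out[13]=529 → r--
[0,12] |-19|<=|21| out[12]=441 → r--
[0,11] |-19|<=|20| out[11]=400 → r--
[0,10] |-19|>|18| out[10]=361 → l++
[1,10] |-16|<=|18| out[9]=324 → r--
[1,9] |-16|>|15| out[8]=256 → l++
[2,9] |-7|<=|15| out[7]=225 → r--
[2,8] |-7|<=|11| out[6]=121 → r--
[2,7] |-7|<=|8| out[5]=64 → r--
[2,6] |-7|>|1| out[4]=49 → l++
[3,6] |-6|>|1| out[3]=36 → l++

l=4, r=6, next write slot=2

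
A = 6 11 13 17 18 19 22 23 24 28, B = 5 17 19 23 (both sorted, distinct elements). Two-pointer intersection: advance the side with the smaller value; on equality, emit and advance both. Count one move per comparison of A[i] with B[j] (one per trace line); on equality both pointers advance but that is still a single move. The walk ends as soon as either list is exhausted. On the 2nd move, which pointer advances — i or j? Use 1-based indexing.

i

[i=1,j=1] 6>5 → j++
[i=1,j=2] 6<17 → i++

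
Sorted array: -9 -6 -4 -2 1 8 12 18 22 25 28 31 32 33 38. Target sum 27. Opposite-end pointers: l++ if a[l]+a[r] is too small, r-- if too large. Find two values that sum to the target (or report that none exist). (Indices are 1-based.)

(-6, 33)

l=1 r=15: -9+38=29 >27, r--
l=1 r=14: -9+33=24 <27, l++
l=2 r=14: -6+33=27, found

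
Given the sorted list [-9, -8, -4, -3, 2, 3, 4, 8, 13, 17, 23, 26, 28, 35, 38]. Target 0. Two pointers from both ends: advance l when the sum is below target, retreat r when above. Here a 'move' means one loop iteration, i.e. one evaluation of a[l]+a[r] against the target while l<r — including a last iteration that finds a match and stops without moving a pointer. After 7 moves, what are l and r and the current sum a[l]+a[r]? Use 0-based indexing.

l=0, r=7, sum=-1

l=0 r=14: -9+38=29 >0, r--
l=0 r=13: -9+35=26 >0, r--
l=0 r=12: -9+28=19 >0, r--
l=0 r=11: -9+26=17 >0, r--
l=0 r=10: -9+23=14 >0, r--
l=0 r=9: -9+17=8 >0, r--
l=0 r=8: -9+13=4 >0, r--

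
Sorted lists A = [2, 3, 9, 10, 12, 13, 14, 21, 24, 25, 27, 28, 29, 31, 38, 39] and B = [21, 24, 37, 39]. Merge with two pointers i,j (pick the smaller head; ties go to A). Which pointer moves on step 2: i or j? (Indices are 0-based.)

i

i=0 j=0: A[i]=2<=B[j]=21 take 2, i++
i=1 j=0: A[i]=3<=B[j]=21 take 3, i++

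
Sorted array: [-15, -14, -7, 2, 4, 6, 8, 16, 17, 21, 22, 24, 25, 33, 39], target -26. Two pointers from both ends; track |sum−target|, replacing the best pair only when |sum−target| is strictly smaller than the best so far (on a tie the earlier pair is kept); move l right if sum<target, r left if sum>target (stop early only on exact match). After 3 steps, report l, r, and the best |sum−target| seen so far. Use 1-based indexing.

[1,15] -15+39=24 d=50 * → r--
[1,14] -15+33=18 d=44 * → r--
[1,13] -15+25=10 d=36 * → r--

l=1, r=12, best |Δ|=36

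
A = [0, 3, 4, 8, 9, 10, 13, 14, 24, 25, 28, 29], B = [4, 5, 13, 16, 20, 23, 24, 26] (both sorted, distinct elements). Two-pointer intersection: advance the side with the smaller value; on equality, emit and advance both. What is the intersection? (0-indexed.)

i=0 j=0: 0<4, i++
i=1 j=0: 3<4, i++
i=2 j=0: 4==4 emit, i++,j++
i=3 j=1: 8>5, j++
i=3 j=2: 8<13, i++
i=4 j=2: 9<13, i++
i=5 j=2: 10<13, i++
i=6 j=2: 13==13 emit, i++,j++
i=7 j=3: 14<16, i++
i=8 j=3: 24>16, j++
i=8 j=4: 24>20, j++
i=8 j=5: 24>23, j++
i=8 j=6: 24==24 emit, i++,j++
i=9 j=7: 25<26, i++
i=10 j=7: 28>26, j++

intersection = [4, 13, 24]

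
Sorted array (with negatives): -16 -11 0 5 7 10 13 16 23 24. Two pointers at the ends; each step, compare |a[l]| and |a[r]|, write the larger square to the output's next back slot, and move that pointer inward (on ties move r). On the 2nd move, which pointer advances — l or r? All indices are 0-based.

r

l=0 r=9: |-16|<=|24| out[9]=576, r--
l=0 r=8: |-16|<=|23| out[8]=529, r--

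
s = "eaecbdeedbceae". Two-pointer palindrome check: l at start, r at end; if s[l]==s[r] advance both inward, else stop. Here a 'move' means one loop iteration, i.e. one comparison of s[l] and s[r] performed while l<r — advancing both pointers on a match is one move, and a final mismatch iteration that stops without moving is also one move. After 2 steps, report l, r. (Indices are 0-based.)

l=2, r=11

[0,13] 'e'=='e' → l++,r--
[1,12] 'a'=='a' → l++,r--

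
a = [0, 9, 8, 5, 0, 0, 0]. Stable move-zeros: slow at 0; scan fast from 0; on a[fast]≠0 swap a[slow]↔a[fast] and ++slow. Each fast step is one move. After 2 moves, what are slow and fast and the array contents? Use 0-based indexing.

slow=1, fast=2, a=[9, 0, 8, 5, 0, 0, 0]

slow=0 fast=0: a[fast]=0, fast++
slow=0 fast=1: a[fast]=9≠0 swap→a[0]=9, slow++,fast++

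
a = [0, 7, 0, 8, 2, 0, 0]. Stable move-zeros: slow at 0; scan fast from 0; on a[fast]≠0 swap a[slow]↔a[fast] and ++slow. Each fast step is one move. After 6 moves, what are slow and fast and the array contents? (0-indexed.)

slow=3, fast=6, a=[7, 8, 2, 0, 0, 0, 0]

slow=0 fast=0: a[fast]=0, fast++
slow=0 fast=1: a[fast]=7≠0 swap→a[0]=7, slow++,fast++
slow=1 fast=2: a[fast]=0, fast++
slow=1 fast=3: a[fast]=8≠0 swap→a[1]=8, slow++,fast++
slow=2 fast=4: a[fast]=2≠0 swap→a[2]=2, slow++,fast++
slow=3 fast=5: a[fast]=0, fast++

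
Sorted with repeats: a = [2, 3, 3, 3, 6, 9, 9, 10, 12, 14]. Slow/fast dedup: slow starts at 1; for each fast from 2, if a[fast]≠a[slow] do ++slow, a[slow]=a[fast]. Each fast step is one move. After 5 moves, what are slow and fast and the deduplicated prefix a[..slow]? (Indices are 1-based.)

slow=4, fast=7, prefix=[2, 3, 6, 9]

slow=1 fast=2: a[fast]=3≠a[slow]=2 write a[2]=3, slow++,fast++
slow=2 fast=3: a[fast]=3=a[slow] dup, fast++
slow=2 fast=4: a[fast]=3=a[slow] dup, fast++
slow=2 fast=5: a[fast]=6≠a[slow]=3 write a[3]=6, slow++,fast++
slow=3 fast=6: a[fast]=9≠a[slow]=6 write a[4]=9, slow++,fast++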